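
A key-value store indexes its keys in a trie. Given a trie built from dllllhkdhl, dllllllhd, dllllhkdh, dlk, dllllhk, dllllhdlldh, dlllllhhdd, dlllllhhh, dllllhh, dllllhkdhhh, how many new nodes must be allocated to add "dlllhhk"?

3

"dlll" is already a path in the trie; the remaining "hhk" must be added.
New nodes needed: |"dlllhhk"| − 4 = 7 − 4 = 3.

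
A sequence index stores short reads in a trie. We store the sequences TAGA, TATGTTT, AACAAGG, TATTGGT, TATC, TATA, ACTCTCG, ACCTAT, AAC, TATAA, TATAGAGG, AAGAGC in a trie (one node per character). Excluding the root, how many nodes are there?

Count nodes per top-level branch (shared prefixes stored once):
  'A'-branch (AAC, AACAAGG, AAGAGC, ACCTAT, ACTCTCG): 21 nodes
  'T'-branch (TAGA, TATA, TATAA, TATAGAGG, TATC, TATGTTT, TATTGGT): 20 nodes
Sum: 41

41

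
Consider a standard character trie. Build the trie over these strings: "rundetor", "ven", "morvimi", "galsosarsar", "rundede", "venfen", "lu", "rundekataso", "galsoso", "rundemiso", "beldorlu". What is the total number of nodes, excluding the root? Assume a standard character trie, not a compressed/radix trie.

55

Count nodes per top-level branch (shared prefixes stored once):
  'b'-branch (beldorlu): 8 nodes
  'g'-branch (galsosarsar, galsoso): 12 nodes
  'l'-branch (lu): 2 nodes
  'm'-branch (morvimi): 7 nodes
  'r'-branch (rundede, rundekataso, rundemiso, rundetor): 20 nodes
  'v'-branch (ven, venfen): 6 nodes
Sum: 55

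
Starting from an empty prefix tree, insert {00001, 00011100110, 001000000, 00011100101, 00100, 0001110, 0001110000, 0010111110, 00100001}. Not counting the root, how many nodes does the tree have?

Trie structure (* marks end of a word):
(root)
└─ 0
   └─ 0
      ├─ 0
      │  ├─ 0
      │  │  └─ 1 *
      │  └─ 1
      │     └─ 1
      │        └─ 1
      │           └─ 0 *
      │              └─ 0
      │                 ├─ 0
      │                 │  └─ 0 *
      │                 └─ 1
      │                    ├─ 0
      │                    │  └─ 1 *
      │                    └─ 1
      │                       └─ 0 *
      └─ 1
         └─ 0
            ├─ 0 *
            │  └─ 0
            │     └─ 0
            │        ├─ 0
            │        │  └─ 0 *
            │        └─ 1 *
            └─ 1
               └─ 1
                  └─ 1
                     └─ 1
                        └─ 1
                           └─ 0 *
Counting every labelled node above: 31.

31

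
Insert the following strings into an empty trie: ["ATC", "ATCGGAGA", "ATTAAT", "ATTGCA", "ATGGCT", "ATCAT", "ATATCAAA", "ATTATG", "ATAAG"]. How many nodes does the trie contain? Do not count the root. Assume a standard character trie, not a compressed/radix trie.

Insert word by word; a character creates a node only if that edge doesn't already exist:
  "ATC" → 3 new (A, T, C)
  "ATCGGAGA" → prefix "ATC" already present; 5 new (G, G, A, G, A)
  "ATTAAT" → prefix "AT" already present; 4 new (T, A, A, T)
  "ATTGCA" → prefix "ATT" already present; 3 new (G, C, A)
  "ATGGCT" → prefix "AT" already present; 4 new (G, G, C, T)
  "ATCAT" → prefix "ATC" already present; 2 new (A, T)
  "ATATCAAA" → prefix "AT" already present; 6 new (A, T, C, A, A, A)
  "ATTATG" → prefix "ATTA" already present; 2 new (T, G)
  "ATAAG" → prefix "ATA" already present; 2 new (A, G)
Total nodes = 3 + 5 + 4 + 3 + 4 + 2 + 6 + 2 + 2 = 31

31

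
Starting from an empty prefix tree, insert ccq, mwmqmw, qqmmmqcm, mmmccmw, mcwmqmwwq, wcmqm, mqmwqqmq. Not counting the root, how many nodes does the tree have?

43

Trace insertions, counting only characters that open a new branch:
  "ccq" → 3 new (c, c, q)
  "mwmqmw" → 6 new (m, w, m, q, m, w)
  "qqmmmqcm" → 8 new (q, q, m, m, m, q, c, m)
  "mmmccmw" → prefix "m" already present; 6 new (m, m, c, c, m, w)
  "mcwmqmwwq" → prefix "m" already present; 8 new (c, w, m, q, m, w, w, q)
  "wcmqm" → 5 new (w, c, m, q, m)
  "mqmwqqmq" → prefix "m" already present; 7 new (q, m, w, q, q, m, q)
Total nodes = 3 + 6 + 8 + 6 + 8 + 5 + 7 = 43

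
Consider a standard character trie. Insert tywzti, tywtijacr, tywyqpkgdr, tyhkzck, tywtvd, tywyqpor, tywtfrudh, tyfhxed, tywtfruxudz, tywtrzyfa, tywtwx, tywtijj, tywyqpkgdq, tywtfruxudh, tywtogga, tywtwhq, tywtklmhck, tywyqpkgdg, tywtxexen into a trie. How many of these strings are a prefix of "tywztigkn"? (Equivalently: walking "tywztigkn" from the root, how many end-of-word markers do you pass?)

1

Walk "tywztigkn" from the root; an end-of-word marker is hit whenever a stored word is a prefix of "tywztigkn".
Prefixes of the query that are stored words: "tywzti"
Count: 1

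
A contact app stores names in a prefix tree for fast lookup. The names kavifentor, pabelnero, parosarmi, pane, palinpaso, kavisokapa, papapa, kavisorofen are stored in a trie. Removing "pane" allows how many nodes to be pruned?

2

A node on "pane"'s path can go only if nothing else ends at it or branches off below it.
The suffix "ne" (2 nodes) is used only by "pane"; the node for "pa" still has the child "b", so pruning stops there.
Nodes removed: 2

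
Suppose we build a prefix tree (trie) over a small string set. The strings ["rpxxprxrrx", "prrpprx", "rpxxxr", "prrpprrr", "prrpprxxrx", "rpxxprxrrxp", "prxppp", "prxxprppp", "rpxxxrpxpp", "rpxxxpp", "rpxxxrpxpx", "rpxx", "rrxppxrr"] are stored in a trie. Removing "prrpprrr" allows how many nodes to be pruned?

2

A node on "prrpprrr"'s path can go only if nothing else ends at it or branches off below it.
The suffix "rr" (2 nodes) is used only by "prrpprrr"; the node for "prrppr" still has the child "x", so pruning stops there.
Nodes removed: 2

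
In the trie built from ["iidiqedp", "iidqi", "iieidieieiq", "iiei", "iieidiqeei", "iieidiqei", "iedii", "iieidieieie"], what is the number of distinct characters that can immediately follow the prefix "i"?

2

Walk "i" from the root, arriving at one node.
Characters that immediately follow "i" among the stored strings: {e, i}.
That node has 2 child edges.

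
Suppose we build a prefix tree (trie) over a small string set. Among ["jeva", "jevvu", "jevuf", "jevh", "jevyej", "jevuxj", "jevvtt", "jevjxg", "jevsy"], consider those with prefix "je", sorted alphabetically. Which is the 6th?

DFS of the "je" subtree visits, in order: "jeva", "jevh", "jevjxg", "jevsy", "jevuf", "jevuxj", "jevvtt", "jevvu", "jevyej"
Position 6: jevuxj

jevuxj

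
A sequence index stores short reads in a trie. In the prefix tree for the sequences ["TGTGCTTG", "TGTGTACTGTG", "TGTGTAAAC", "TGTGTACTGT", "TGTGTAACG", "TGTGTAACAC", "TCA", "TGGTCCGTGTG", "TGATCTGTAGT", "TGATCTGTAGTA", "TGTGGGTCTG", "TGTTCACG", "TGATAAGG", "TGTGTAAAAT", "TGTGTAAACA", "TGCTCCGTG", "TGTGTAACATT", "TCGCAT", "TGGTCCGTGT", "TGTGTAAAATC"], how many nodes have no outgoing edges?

15

Leaves are exactly the stored words that no other stored word extends.
Those words: "TCA", "TCGCAT", "TGATAAGG", "TGATCTGTAGTA", "TGCTCCGTG", "TGGTCCGTGTG", "TGTGCTTG", "TGTGGGTCTG", "TGTGTAAAATC", "TGTGTAAACA", "TGTGTAACAC", "TGTGTAACATT", "TGTGTAACG", "TGTGTACTGTG", "TGTTCACG"
Leaf count: 15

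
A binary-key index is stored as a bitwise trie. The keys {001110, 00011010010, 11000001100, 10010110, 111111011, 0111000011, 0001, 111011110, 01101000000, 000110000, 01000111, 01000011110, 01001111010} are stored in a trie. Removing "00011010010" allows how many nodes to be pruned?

5

Walk "00011010010" from the leaf back toward the root, removing each node that no remaining word uses.
The suffix "10010" (5 nodes) is used only by "00011010010"; the node for "000110" still has the child "0", so pruning stops there.
Nodes removed: 5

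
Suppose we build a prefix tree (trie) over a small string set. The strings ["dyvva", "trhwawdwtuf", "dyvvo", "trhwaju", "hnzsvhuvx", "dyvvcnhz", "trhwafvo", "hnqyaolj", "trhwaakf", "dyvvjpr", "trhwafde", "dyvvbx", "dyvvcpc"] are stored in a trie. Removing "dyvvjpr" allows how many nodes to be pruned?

After clearing the end-marker at "dyvvjpr", prune upward until reaching a node still needed by another word.
The suffix "jpr" (3 nodes) is used only by "dyvvjpr"; the node for "dyvv" still has the child "a", so pruning stops there.
Nodes removed: 3

3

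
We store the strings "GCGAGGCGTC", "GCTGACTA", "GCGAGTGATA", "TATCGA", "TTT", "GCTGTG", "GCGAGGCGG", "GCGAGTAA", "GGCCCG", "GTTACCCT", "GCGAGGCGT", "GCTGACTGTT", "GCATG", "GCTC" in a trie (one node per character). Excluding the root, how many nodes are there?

53

Count nodes per top-level branch (shared prefixes stored once):
  'G'-branch (GCATG, GCGAGGCGG, GCGAGGCGT, GCGAGGCGTC, GCGAGTAA, GCGAGTGATA, GCTC, GCTGACTA, GCTGACTGTT, GCTGTG, GGCCCG, GTTACCCT): 45 nodes
  'T'-branch (TATCGA, TTT): 8 nodes
Sum: 53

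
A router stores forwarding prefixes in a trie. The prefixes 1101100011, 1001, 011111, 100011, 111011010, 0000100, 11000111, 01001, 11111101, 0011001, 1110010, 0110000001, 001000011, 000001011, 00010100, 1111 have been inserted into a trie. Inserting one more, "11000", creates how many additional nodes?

"11000" is already a full path in the trie; only an end-marker is added.
No new nodes are needed: 0.

0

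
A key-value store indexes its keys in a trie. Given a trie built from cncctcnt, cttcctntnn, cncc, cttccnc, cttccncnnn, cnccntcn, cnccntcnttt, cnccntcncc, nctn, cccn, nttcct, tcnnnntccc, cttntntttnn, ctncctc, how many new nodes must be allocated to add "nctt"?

1

The longest prefix of "nctt" already in the trie is "nct" (length 3).
Each of the 1 remaining characters creates one node.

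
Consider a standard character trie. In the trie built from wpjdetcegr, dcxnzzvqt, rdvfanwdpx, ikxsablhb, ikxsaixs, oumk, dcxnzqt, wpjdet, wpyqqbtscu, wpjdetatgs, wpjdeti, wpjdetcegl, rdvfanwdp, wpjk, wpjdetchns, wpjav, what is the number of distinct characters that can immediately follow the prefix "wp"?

2

Follow the path "wp" to its node, then look at its outgoing edges.
Characters that immediately follow "wp" among the stored strings: {j, y}.
That node has 2 child edges.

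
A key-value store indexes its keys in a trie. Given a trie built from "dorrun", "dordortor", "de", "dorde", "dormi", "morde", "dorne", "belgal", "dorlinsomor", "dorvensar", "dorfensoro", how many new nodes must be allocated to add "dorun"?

2

Walking "dorun" from the root, the first 3 characters ("dor") follow existing edges; "u" is the first miss.
New nodes needed: |"dorun"| − 3 = 5 − 3 = 2.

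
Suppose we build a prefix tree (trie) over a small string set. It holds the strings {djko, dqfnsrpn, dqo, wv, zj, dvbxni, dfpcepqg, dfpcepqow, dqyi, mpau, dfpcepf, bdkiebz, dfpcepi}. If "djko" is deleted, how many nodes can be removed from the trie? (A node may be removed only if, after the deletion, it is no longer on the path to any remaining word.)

3

A node on "djko"'s path can go only if nothing else ends at it or branches off below it.
The suffix "jko" (3 nodes) is used only by "djko"; the node for "d" still has the child "q", so pruning stops there.
Nodes removed: 3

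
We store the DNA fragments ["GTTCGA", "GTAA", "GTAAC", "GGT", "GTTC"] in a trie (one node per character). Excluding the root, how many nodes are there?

Count nodes per top-level branch (shared prefixes stored once):
  'G'-branch (GGT, GTAA, GTAAC, GTTC, GTTCGA): 11 nodes
Sum: 11

11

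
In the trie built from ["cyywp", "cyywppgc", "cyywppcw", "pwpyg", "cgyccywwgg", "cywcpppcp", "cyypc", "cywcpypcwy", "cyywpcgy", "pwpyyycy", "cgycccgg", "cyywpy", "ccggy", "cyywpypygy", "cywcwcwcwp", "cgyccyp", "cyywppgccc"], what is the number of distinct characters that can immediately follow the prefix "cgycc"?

2

Walk "cgycc" from the root, arriving at one node.
Distinct next characters after "cgycc": c, y.
That node has 2 child edges.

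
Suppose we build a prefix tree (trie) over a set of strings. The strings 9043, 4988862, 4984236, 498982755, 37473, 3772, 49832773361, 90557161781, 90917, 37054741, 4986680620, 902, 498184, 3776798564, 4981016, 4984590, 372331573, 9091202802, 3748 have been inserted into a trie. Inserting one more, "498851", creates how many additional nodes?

"4988" is already a path in the trie; the remaining "51" must be added.
Each of the 2 remaining characters creates one node.

2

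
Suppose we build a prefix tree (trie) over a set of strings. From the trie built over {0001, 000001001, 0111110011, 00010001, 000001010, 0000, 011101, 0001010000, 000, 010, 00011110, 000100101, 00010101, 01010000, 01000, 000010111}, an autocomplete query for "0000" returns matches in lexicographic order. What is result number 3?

000001010

Filter for "0000…" and sort: "0000", "000001001", "000001010", "000010111"
Position 3: 000001010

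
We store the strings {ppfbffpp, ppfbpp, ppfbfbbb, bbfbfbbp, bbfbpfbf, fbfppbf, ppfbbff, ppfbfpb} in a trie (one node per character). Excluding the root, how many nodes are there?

37

Insert word by word; a character creates a node only if that edge doesn't already exist:
  "ppfbffpp" → 8 new (p, p, f, b, f, f, p, p)
  "ppfbpp" → prefix "ppfb" already present; 2 new (p, p)
  "ppfbfbbb" → prefix "ppfbf" already present; 3 new (b, b, b)
  "bbfbfbbp" → 8 new (b, b, f, b, f, b, b, p)
  "bbfbpfbf" → prefix "bbfb" already present; 4 new (p, f, b, f)
  "fbfppbf" → 7 new (f, b, f, p, p, b, f)
  "ppfbbff" → prefix "ppfb" already present; 3 new (b, f, f)
  "ppfbfpb" → prefix "ppfbf" already present; 2 new (p, b)
Total nodes = 8 + 2 + 3 + 8 + 4 + 7 + 3 + 2 = 37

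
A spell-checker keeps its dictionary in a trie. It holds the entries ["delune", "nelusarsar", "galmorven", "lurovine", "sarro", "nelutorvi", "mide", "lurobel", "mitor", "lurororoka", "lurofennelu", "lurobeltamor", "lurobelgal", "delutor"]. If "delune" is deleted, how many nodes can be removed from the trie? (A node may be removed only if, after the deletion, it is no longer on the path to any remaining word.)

2

After clearing the end-marker at "delune", prune upward until reaching a node still needed by another word.
The suffix "ne" (2 nodes) is used only by "delune"; the node for "delu" still has the child "t", so pruning stops there.
Nodes removed: 2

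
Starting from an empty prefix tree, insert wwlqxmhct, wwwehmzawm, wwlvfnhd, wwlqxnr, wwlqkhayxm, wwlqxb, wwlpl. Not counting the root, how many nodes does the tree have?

33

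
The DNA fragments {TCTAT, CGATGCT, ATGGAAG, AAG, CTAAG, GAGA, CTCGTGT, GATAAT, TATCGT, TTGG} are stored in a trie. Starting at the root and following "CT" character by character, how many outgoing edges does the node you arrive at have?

2

Walk "CT" from the root, arriving at one node.
Characters that immediately follow "CT" among the stored strings: {A, C}.
That node has 2 child edges.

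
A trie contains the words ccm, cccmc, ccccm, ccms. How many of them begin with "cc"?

4

Traverse to the node for "cc", then collect every word in that subtree.
Matches: "ccccm", "cccmc", "ccm", "ccms"
Count: 4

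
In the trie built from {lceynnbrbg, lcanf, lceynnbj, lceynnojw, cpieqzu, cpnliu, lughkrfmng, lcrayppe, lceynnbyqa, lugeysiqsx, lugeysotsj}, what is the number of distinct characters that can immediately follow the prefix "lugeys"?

2

The children of the "lugeys" node are the distinct next characters among strings starting with "lugeys".
Distinct next characters after "lugeys": i, o.
That node has 2 child edges.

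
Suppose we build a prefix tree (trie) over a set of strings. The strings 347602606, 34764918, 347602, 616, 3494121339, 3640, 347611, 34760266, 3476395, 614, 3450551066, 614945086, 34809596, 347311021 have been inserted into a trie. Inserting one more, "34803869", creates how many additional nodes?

The longest prefix of "34803869" already in the trie is "3480" (length 4).
New nodes needed: |"34803869"| − 4 = 8 − 4 = 4.

4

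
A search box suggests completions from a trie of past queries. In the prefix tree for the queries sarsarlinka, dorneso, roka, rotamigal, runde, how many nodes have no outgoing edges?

Leaves are exactly the stored words that no other stored word extends.
Those words: "dorneso", "roka", "rotamigal", "runde", "sarsarlinka"
Leaf count: 5

5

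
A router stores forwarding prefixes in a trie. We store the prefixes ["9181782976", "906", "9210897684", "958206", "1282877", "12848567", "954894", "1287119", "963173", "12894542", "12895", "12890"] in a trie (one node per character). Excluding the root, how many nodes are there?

58

Insert word by word; a character creates a node only if that edge doesn't already exist:
  "9181782976" → 10 new (9, 1, 8, 1, 7, 8, 2, 9, 7, 6)
  "906" → prefix "9" already present; 2 new (0, 6)
  "9210897684" → prefix "9" already present; 9 new (2, 1, 0, 8, 9, 7, 6, 8, 4)
  "958206" → prefix "9" already present; 5 new (5, 8, 2, 0, 6)
  "1282877" → 7 new (1, 2, 8, 2, 8, 7, 7)
  "12848567" → prefix "128" already present; 5 new (4, 8, 5, 6, 7)
  "954894" → prefix "95" already present; 4 new (4, 8, 9, 4)
  "1287119" → prefix "128" already present; 4 new (7, 1, 1, 9)
  "963173" → prefix "9" already present; 5 new (6, 3, 1, 7, 3)
  "12894542" → prefix "128" already present; 5 new (9, 4, 5, 4, 2)
  "12895" → prefix "1289" already present; 1 new (5)
  "12890" → prefix "1289" already present; 1 new (0)
Total nodes = 10 + 2 + 9 + 5 + 7 + 5 + 4 + 4 + 5 + 5 + 1 + 1 = 58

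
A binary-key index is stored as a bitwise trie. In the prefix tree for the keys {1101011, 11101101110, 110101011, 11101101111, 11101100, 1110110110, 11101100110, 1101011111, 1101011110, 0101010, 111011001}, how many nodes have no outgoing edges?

Leaves are exactly the stored words that no other stored word extends.
Those words: "0101010", "110101011", "1101011110", "1101011111", "11101100110", "1110110110", "11101101110", "11101101111"
Leaf count: 8

8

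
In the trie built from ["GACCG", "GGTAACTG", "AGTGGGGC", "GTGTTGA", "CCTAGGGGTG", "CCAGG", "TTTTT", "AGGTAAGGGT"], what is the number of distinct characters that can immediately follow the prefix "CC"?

2

Follow the path "CC" to its node, then look at its outgoing edges.
Distinct next characters after "CC": A, T.
That node has 2 child edges.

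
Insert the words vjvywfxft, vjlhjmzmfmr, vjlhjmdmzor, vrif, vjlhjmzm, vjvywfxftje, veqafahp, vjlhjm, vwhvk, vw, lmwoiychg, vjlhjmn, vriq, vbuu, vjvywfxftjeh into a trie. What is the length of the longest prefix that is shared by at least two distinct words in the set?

Equivalently: take the maximum, over all pairs, of their longest common prefix length.
"vjvywfxftje" and "vjvywfxftjeh" agree on "vjvywfxftje" (11 characters) before diverging; nothing deeper is shared.
Longest shared-prefix length: 11

11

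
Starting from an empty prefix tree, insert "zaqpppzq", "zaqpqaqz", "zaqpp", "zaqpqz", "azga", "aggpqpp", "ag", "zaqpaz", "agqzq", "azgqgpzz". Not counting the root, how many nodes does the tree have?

Count nodes per top-level branch (shared prefixes stored once):
  'a'-branch (ag, aggpqpp, agqzq, azga, azgqgpzz): 18 nodes
  'z'-branch (zaqpaz, zaqpp, zaqpppzq, zaqpqaqz, zaqpqz): 15 nodes
Sum: 33

33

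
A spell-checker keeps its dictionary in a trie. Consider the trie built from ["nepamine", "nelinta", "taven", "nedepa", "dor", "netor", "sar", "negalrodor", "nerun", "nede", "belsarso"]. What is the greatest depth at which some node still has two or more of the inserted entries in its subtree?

4

The deepest shared node is where two words last agree before diverging.
"nede" and "nedepa" agree on "nede" (4 characters) before diverging; nothing deeper is shared.
Longest shared-prefix length: 4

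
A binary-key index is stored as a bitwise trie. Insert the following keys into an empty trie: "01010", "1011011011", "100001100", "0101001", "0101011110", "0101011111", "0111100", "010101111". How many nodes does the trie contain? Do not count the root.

Trace insertions, counting only characters that open a new branch:
  "01010" → 5 new (0, 1, 0, 1, 0)
  "1011011011" → 10 new (1, 0, 1, 1, 0, 1, 1, 0, 1, 1)
  "100001100" → prefix "10" already present; 7 new (0, 0, 0, 1, 1, 0, 0)
  "0101001" → prefix "01010" already present; 2 new (0, 1)
  "0101011110" → prefix "01010" already present; 5 new (1, 1, 1, 1, 0)
  "0101011111" → prefix "010101111" already present; 1 new (1)
  "0111100" → prefix "01" already present; 5 new (1, 1, 1, 0, 0)
  "010101111" → prefix "010101111" already present; 0 new (none)
Total nodes = 5 + 10 + 7 + 2 + 5 + 1 + 5 + 0 = 35

35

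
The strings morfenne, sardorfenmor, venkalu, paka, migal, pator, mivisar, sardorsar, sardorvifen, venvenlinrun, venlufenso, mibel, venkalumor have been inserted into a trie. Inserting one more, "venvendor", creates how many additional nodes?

3

Walking "venvendor" from the root, the first 6 characters ("venven") follow existing edges; "d" is the first miss.
New nodes needed: |"venvendor"| − 6 = 9 − 6 = 3.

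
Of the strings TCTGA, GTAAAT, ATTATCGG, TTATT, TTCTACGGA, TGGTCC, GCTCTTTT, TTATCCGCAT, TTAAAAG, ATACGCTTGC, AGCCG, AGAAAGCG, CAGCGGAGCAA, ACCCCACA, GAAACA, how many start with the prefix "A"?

5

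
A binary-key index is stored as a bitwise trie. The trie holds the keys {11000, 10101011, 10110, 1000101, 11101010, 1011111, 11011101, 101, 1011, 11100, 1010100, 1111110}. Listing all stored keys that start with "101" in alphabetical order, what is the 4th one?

1011

Filter for "101…" and sort: "101", "1010100", "10101011", "1011", "10110", "1011111"
The 4th is 1011.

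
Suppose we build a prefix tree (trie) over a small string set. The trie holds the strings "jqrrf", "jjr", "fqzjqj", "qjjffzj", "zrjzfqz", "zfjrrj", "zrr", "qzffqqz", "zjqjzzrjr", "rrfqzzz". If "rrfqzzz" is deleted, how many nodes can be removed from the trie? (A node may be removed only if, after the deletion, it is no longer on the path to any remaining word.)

7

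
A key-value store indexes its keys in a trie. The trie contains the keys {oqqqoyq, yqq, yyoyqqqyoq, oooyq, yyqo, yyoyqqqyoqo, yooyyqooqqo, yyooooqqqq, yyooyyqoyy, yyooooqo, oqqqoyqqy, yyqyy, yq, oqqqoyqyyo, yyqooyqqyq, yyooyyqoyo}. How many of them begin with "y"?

Filter for entries beginning with "y":
Matches: "yooyyqooqqo", "yq", "yqq", "yyooooqo", "yyooooqqqq", "yyooyyqoyo", "yyooyyqoyy", "yyoyqqqyoq", "yyoyqqqyoqo", "yyqo", "yyqooyqqyq", "yyqyy"
Count: 12

12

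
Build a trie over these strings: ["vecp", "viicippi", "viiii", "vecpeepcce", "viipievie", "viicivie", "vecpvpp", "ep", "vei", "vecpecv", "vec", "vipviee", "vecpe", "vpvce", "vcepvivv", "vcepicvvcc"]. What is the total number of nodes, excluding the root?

For each word, the new-node count is its length minus the longest prefix already in the trie:
  "vecp" → 4 new (v, e, c, p)
  "viicippi" → prefix "v" already present; 7 new (i, i, c, i, p, p, i)
  "viiii" → prefix "vii" already present; 2 new (i, i)
  "vecpeepcce" → prefix "vecp" already present; 6 new (e, e, p, c, c, e)
  "viipievie" → prefix "vii" already present; 6 new (p, i, e, v, i, e)
  "viicivie" → prefix "viici" already present; 3 new (v, i, e)
  "vecpvpp" → prefix "vecp" already present; 3 new (v, p, p)
  "ep" → 2 new (e, p)
  "vei" → prefix "ve" already present; 1 new (i)
  "vecpecv" → prefix "vecpe" already present; 2 new (c, v)
  "vec" → prefix "vec" already present; 0 new (none)
  "vipviee" → prefix "vi" already present; 5 new (p, v, i, e, e)
  "vecpe" → prefix "vecpe" already present; 0 new (none)
  "vpvce" → prefix "v" already present; 4 new (p, v, c, e)
  "vcepvivv" → prefix "v" already present; 7 new (c, e, p, v, i, v, v)
  "vcepicvvcc" → prefix "vcep" already present; 6 new (i, c, v, v, c, c)
Total nodes = 4 + 7 + 2 + 6 + 6 + 3 + 3 + 2 + 1 + 2 + 0 + 5 + 0 + 4 + 7 + 6 = 58

58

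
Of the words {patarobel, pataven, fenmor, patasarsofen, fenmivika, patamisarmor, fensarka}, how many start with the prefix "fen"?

Walk to "fen"; the words in its subtree are exactly those with that prefix.
Matches: "fenmivika", "fenmor", "fensarka"
Count: 3

3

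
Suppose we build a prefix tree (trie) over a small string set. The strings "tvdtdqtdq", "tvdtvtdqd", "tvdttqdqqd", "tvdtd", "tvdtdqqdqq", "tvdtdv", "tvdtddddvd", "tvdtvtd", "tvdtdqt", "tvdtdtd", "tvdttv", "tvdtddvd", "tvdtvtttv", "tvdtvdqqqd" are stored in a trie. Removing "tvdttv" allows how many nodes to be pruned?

A node on "tvdttv"'s path can go only if nothing else ends at it or branches off below it.
The suffix "v" (1 node) is used only by "tvdttv"; the node for "tvdtt" still has the child "q", so pruning stops there.
Nodes removed: 1

1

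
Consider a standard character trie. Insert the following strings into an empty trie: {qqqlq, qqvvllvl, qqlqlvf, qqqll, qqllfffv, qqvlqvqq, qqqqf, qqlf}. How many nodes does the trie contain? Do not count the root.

For each word, the new-node count is its length minus the longest prefix already in the trie:
  "qqqlq" → 5 new (q, q, q, l, q)
  "qqvvllvl" → prefix "qq" already present; 6 new (v, v, l, l, v, l)
  "qqlqlvf" → prefix "qq" already present; 5 new (l, q, l, v, f)
  "qqqll" → prefix "qqql" already present; 1 new (l)
  "qqllfffv" → prefix "qql" already present; 5 new (l, f, f, f, v)
  "qqvlqvqq" → prefix "qqv" already present; 5 new (l, q, v, q, q)
  "qqqqf" → prefix "qqq" already present; 2 new (q, f)
  "qqlf" → prefix "qql" already present; 1 new (f)
Total nodes = 5 + 6 + 5 + 1 + 5 + 5 + 2 + 1 = 30

30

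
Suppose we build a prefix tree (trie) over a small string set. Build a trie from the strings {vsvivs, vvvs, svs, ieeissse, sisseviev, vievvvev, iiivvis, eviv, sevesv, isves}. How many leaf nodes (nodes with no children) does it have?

Leaves are exactly the stored words that no other stored word extends.
Those words: "eviv", "ieeissse", "iiivvis", "isves", "sevesv", "sisseviev", "svs", "vievvvev", "vsvivs", "vvvs"
Leaf count: 10

10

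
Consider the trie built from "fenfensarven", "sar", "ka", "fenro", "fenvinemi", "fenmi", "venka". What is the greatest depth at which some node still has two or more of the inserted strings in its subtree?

The deepest shared node is where two words last agree before diverging.
e.g. "fenfensarven" and "fenmi" share the prefix "fen" of length 3; no pair shares a longer one.
Longest shared-prefix length: 3

3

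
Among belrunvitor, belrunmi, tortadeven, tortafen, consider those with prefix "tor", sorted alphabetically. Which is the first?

tortadeven

DFS of the "tor" subtree visits, in order: "tortadeven", "tortafen"
The 1st is tortadeven.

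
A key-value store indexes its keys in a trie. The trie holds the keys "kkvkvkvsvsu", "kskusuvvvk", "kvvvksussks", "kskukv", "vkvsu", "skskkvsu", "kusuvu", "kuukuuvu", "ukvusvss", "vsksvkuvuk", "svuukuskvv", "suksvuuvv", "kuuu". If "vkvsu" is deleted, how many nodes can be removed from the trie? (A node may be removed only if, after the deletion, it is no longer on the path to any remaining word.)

A node on "vkvsu"'s path can go only if nothing else ends at it or branches off below it.
The suffix "kvsu" (4 nodes) is used only by "vkvsu"; the node for "v" still has the child "s", so pruning stops there.
Nodes removed: 4

4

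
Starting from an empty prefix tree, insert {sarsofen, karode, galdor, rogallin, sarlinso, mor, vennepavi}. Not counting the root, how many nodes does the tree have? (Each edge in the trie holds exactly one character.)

Insert word by word; a character creates a node only if that edge doesn't already exist:
  "sarsofen" → 8 new (s, a, r, s, o, f, e, n)
  "karode" → 6 new (k, a, r, o, d, e)
  "galdor" → 6 new (g, a, l, d, o, r)
  "rogallin" → 8 new (r, o, g, a, l, l, i, n)
  "sarlinso" → prefix "sar" already present; 5 new (l, i, n, s, o)
  "mor" → 3 new (m, o, r)
  "vennepavi" → 9 new (v, e, n, n, e, p, a, v, i)
Total nodes = 8 + 6 + 6 + 8 + 5 + 3 + 9 = 45

45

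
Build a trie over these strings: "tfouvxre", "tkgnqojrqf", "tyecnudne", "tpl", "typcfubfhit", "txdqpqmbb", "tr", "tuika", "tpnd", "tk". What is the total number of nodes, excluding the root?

51

For each word, the new-node count is its length minus the longest prefix already in the trie:
  "tfouvxre" → 8 new (t, f, o, u, v, x, r, e)
  "tkgnqojrqf" → prefix "t" already present; 9 new (k, g, n, q, o, j, r, q, f)
  "tyecnudne" → prefix "t" already present; 8 new (y, e, c, n, u, d, n, e)
  "tpl" → prefix "t" already present; 2 new (p, l)
  "typcfubfhit" → prefix "ty" already present; 9 new (p, c, f, u, b, f, h, i, t)
  "txdqpqmbb" → prefix "t" already present; 8 new (x, d, q, p, q, m, b, b)
  "tr" → prefix "t" already present; 1 new (r)
  "tuika" → prefix "t" already present; 4 new (u, i, k, a)
  "tpnd" → prefix "tp" already present; 2 new (n, d)
  "tk" → prefix "tk" already present; 0 new (none)
Total nodes = 8 + 9 + 8 + 2 + 9 + 8 + 1 + 4 + 2 + 0 = 51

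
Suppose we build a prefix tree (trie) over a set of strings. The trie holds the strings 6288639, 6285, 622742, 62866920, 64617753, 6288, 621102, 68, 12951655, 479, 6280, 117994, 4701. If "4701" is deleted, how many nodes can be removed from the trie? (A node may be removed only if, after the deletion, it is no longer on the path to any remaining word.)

After clearing the end-marker at "4701", prune upward until reaching a node still needed by another word.
The suffix "01" (2 nodes) is used only by "4701"; the node for "47" still has the child "9", so pruning stops there.
Nodes removed: 2

2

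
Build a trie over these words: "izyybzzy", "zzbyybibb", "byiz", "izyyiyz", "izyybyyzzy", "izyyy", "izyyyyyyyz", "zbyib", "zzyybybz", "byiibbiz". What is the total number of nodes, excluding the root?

50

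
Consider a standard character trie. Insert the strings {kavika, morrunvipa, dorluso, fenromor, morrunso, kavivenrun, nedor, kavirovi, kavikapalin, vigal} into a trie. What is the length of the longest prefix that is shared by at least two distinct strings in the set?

The deepest shared node is where two words last agree before diverging.
e.g. "kavika" and "kavikapalin" share the prefix "kavika" of length 6; no pair shares a longer one.
Longest shared-prefix length: 6

6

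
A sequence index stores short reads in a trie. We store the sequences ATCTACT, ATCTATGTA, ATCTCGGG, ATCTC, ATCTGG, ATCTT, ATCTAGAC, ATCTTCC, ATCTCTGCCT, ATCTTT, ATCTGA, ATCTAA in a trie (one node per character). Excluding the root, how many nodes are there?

31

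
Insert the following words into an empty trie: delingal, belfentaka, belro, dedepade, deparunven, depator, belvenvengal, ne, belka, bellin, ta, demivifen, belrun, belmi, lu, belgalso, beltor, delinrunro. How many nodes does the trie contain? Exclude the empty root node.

81

Insert word by word; a character creates a node only if that edge doesn't already exist:
  "delingal" → 8 new (d, e, l, i, n, g, a, l)
  "belfentaka" → 10 new (b, e, l, f, e, n, t, a, k, a)
  "belro" → prefix "bel" already present; 2 new (r, o)
  "dedepade" → prefix "de" already present; 6 new (d, e, p, a, d, e)
  "deparunven" → prefix "de" already present; 8 new (p, a, r, u, n, v, e, n)
  "depator" → prefix "depa" already present; 3 new (t, o, r)
  "belvenvengal" → prefix "bel" already present; 9 new (v, e, n, v, e, n, g, a, l)
  "ne" → 2 new (n, e)
  "belka" → prefix "bel" already present; 2 new (k, a)
  "bellin" → prefix "bel" already present; 3 new (l, i, n)
  "ta" → 2 new (t, a)
  "demivifen" → prefix "de" already present; 7 new (m, i, v, i, f, e, n)
  "belrun" → prefix "belr" already present; 2 new (u, n)
  "belmi" → prefix "bel" already present; 2 new (m, i)
  "lu" → 2 new (l, u)
  "belgalso" → prefix "bel" already present; 5 new (g, a, l, s, o)
  "beltor" → prefix "bel" already present; 3 new (t, o, r)
  "delinrunro" → prefix "delin" already present; 5 new (r, u, n, r, o)
Total nodes = 8 + 10 + 2 + 6 + 8 + 3 + 9 + 2 + 2 + 3 + 2 + 7 + 2 + 2 + 2 + 5 + 3 + 5 = 81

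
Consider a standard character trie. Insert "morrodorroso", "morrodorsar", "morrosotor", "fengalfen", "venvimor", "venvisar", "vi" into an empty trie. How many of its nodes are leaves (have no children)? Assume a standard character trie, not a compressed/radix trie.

7

A leaf is a node with no children — equivalently, the end of a word that is not a proper prefix of any other stored word.
Those words: "fengalfen", "morrodorroso", "morrodorsar", "morrosotor", "venvimor", "venvisar", "vi"
Leaf count: 7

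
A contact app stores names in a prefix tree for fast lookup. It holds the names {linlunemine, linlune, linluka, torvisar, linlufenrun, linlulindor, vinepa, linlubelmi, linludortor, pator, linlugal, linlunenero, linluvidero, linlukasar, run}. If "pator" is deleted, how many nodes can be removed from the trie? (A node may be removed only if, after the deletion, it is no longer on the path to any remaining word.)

5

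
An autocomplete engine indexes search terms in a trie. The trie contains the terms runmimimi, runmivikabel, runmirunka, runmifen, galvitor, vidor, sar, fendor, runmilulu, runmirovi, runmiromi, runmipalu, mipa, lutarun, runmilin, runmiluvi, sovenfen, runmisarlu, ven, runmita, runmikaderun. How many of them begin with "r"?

Filter for entries beginning with "r":
Matches: "runmifen", "runmikaderun", "runmilin", "runmilulu", "runmiluvi", "runmimimi", "runmipalu", "runmiromi", "runmirovi", "runmirunka", "runmisarlu", "runmita", "runmivikabel"
Count: 13

13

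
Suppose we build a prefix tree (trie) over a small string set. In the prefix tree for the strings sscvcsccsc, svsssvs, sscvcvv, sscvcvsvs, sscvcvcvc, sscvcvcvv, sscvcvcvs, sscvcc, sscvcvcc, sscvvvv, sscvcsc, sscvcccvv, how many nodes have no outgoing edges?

10

A leaf is a node with no children — equivalently, the end of a word that is not a proper prefix of any other stored word.
Those words: "sscvcccvv", "sscvcsccsc", "sscvcvcc", "sscvcvcvc", "sscvcvcvs", "sscvcvcvv", "sscvcvsvs", "sscvcvv", "sscvvvv", "svsssvs"
Leaf count: 10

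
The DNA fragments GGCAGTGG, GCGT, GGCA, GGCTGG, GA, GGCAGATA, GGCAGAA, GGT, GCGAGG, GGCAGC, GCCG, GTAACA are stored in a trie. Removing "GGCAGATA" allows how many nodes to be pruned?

2

After clearing the end-marker at "GGCAGATA", prune upward until reaching a node still needed by another word.
The suffix "TA" (2 nodes) is used only by "GGCAGATA"; the node for "GGCAGA" still has the child "A", so pruning stops there.
Nodes removed: 2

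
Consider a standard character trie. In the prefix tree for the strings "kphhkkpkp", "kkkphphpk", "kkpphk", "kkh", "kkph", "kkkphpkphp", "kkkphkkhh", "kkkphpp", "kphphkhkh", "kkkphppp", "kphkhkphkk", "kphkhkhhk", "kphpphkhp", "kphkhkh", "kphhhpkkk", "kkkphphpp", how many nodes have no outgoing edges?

A leaf is a node with no children — equivalently, the end of a word that is not a proper prefix of any other stored word.
Those words: "kkh", "kkkphkkhh", "kkkphphpk", "kkkphphpp", "kkkphpkphp", "kkkphppp", "kkph", "kkpphk", "kphhhpkkk", "kphhkkpkp", "kphkhkhhk", "kphkhkphkk", "kphphkhkh", "kphpphkhp"
Leaf count: 14

14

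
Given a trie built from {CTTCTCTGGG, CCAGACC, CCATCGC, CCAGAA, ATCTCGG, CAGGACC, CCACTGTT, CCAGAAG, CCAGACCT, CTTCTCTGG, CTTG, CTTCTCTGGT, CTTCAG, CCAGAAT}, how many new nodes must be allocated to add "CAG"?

0

"CAG" is already a full path in the trie; only an end-marker is added.
No new nodes are needed: 0.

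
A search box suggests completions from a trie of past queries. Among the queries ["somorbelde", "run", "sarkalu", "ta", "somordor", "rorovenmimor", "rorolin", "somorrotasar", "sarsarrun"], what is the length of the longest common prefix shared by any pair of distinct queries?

5

Look for the deepest trie node that still has at least two words in its subtree.
e.g. "somorbelde" and "somordor" share the prefix "somor" of length 5; no pair shares a longer one.
Longest shared-prefix length: 5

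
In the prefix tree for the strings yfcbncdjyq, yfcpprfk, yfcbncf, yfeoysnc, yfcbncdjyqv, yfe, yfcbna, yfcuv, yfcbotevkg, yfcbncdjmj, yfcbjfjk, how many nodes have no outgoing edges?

9

A leaf is a node with no children — equivalently, the end of a word that is not a proper prefix of any other stored word.
Those words: "yfcbjfjk", "yfcbna", "yfcbncdjmj", "yfcbncdjyqv", "yfcbncf", "yfcbotevkg", "yfcpprfk", "yfcuv", "yfeoysnc"
Leaf count: 9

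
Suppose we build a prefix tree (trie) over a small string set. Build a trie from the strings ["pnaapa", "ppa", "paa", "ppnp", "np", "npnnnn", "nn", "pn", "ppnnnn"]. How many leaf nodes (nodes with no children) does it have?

Leaves are exactly the stored words that no other stored word extends.
Those words: "nn", "npnnnn", "paa", "pnaapa", "ppa", "ppnnnn", "ppnp"
Leaf count: 7

7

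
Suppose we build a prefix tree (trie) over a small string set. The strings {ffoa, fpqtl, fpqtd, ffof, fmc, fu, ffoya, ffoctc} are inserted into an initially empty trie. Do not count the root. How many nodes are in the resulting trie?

18

Trace insertions, counting only characters that open a new branch:
  "ffoa" → 4 new (f, f, o, a)
  "fpqtl" → prefix "f" already present; 4 new (p, q, t, l)
  "fpqtd" → prefix "fpqt" already present; 1 new (d)
  "ffof" → prefix "ffo" already present; 1 new (f)
  "fmc" → prefix "f" already present; 2 new (m, c)
  "fu" → prefix "f" already present; 1 new (u)
  "ffoya" → prefix "ffo" already present; 2 new (y, a)
  "ffoctc" → prefix "ffo" already present; 3 new (c, t, c)
Total nodes = 4 + 4 + 1 + 1 + 2 + 1 + 2 + 3 = 18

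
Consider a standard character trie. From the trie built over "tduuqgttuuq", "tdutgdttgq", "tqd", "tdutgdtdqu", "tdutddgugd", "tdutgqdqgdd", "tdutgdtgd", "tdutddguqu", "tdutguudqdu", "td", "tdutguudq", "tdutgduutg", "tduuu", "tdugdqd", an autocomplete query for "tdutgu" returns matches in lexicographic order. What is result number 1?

tdutguudq

DFS of the "tdutgu" subtree visits, in order: "tdutguudq", "tdutguudqdu"
Position 1: tdutguudq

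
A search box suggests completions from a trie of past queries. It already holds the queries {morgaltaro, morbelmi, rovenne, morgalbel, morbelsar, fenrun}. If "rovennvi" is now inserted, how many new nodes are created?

2

"rovenn" is already a path in the trie; the remaining "vi" must be added.
New nodes needed: |"rovennvi"| − 6 = 8 − 6 = 2.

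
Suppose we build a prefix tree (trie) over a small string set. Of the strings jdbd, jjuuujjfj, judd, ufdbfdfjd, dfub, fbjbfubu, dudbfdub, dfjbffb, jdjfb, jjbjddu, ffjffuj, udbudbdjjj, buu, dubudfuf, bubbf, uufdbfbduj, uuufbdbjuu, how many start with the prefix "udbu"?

1

Walk to "udbu"; the words in its subtree are exactly those with that prefix.
Words under "udbu": udbudbdjjj
Count: 1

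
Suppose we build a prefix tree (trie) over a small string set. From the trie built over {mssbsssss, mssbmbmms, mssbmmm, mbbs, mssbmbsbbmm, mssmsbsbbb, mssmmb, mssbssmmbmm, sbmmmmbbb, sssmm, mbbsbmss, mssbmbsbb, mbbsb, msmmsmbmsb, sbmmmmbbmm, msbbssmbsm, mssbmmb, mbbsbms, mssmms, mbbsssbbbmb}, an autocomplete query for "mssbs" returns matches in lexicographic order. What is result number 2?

DFS of the "mssbs" subtree visits, in order: "mssbssmmbmm", "mssbsssss"
The 2nd is mssbsssss.

mssbsssss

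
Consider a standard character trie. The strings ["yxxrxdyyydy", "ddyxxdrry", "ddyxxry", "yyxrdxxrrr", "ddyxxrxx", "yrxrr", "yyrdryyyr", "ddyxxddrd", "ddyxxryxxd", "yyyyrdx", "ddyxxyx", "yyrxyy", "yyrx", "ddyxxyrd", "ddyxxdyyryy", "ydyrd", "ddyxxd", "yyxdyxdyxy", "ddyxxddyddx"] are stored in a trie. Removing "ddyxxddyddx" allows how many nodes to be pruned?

4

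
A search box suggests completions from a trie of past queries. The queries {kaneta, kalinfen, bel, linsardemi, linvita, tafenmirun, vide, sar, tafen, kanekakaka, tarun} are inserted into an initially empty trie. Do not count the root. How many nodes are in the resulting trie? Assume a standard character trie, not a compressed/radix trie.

Trace insertions, counting only characters that open a new branch:
  "kaneta" → 6 new (k, a, n, e, t, a)
  "kalinfen" → prefix "ka" already present; 6 new (l, i, n, f, e, n)
  "bel" → 3 new (b, e, l)
  "linsardemi" → 10 new (l, i, n, s, a, r, d, e, m, i)
  "linvita" → prefix "lin" already present; 4 new (v, i, t, a)
  "tafenmirun" → 10 new (t, a, f, e, n, m, i, r, u, n)
  "vide" → 4 new (v, i, d, e)
  "sar" → 3 new (s, a, r)
  "tafen" → prefix "tafen" already present; 0 new (none)
  "kanekakaka" → prefix "kane" already present; 6 new (k, a, k, a, k, a)
  "tarun" → prefix "ta" already present; 3 new (r, u, n)
Total nodes = 6 + 6 + 3 + 10 + 4 + 10 + 4 + 3 + 0 + 6 + 3 = 55

55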